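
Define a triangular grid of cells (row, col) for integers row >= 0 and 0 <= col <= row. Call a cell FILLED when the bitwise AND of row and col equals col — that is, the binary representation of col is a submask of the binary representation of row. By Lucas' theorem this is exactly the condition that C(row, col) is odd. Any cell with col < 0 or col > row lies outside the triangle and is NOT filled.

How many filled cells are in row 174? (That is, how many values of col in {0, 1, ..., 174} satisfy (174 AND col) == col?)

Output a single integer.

174 in binary = 10101110
popcount(174) = number of 1-bits in 10101110 = 5
A col c satisfies (174 AND c) == c iff every set bit of c is also set in 174; each of the 5 set bits of 174 can independently be on or off in c.
count = 2^5 = 32

Answer: 32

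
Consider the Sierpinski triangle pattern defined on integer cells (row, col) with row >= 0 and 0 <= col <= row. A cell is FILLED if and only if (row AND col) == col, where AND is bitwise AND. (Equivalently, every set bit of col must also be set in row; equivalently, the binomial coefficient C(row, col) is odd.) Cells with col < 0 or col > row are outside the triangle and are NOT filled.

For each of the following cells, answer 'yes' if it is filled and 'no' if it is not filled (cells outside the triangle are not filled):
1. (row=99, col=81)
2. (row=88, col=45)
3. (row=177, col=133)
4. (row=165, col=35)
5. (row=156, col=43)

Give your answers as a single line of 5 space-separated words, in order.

(99,81): row=0b1100011, col=0b1010001, row AND col = 0b1000001 = 65; 65 != 81 -> empty
(88,45): row=0b1011000, col=0b101101, row AND col = 0b1000 = 8; 8 != 45 -> empty
(177,133): row=0b10110001, col=0b10000101, row AND col = 0b10000001 = 129; 129 != 133 -> empty
(165,35): row=0b10100101, col=0b100011, row AND col = 0b100001 = 33; 33 != 35 -> empty
(156,43): row=0b10011100, col=0b101011, row AND col = 0b1000 = 8; 8 != 43 -> empty

Answer: no no no no no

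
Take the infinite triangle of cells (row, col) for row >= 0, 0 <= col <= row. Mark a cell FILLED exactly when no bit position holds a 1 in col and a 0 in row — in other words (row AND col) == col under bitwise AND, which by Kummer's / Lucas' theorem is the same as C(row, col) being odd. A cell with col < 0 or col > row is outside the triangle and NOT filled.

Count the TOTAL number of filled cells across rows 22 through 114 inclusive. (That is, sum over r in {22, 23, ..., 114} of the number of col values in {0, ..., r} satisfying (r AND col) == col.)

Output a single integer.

r22=10110 pc3: +8 =8
r23=10111 pc4: +16 =24
r24=11000 pc2: +4 =28
r25=11001 pc3: +8 =36
r26=11010 pc3: +8 =44
r27=11011 pc4: +16 =60
r28=11100 pc3: +8 =68
r29=11101 pc4: +16 =84
r30=11110 pc4: +16 =100
r31=11111 pc5: +32 =132
r32=100000 pc1: +2 =134
r33=100001 pc2: +4 =138
r34=100010 pc2: +4 =142
r35=100011 pc3: +8 =150
r36=100100 pc2: +4 =154
r37=100101 pc3: +8 =162
r38=100110 pc3: +8 =170
r39=100111 pc4: +16 =186
r40=101000 pc2: +4 =190
r41=101001 pc3: +8 =198
r42=101010 pc3: +8 =206
r43=101011 pc4: +16 =222
r44=101100 pc3: +8 =230
r45=101101 pc4: +16 =246
r46=101110 pc4: +16 =262
r47=101111 pc5: +32 =294
r48=110000 pc2: +4 =298
r49=110001 pc3: +8 =306
r50=110010 pc3: +8 =314
r51=110011 pc4: +16 =330
r52=110100 pc3: +8 =338
r53=110101 pc4: +16 =354
r54=110110 pc4: +16 =370
r55=110111 pc5: +32 =402
r56=111000 pc3: +8 =410
r57=111001 pc4: +16 =426
r58=111010 pc4: +16 =442
r59=111011 pc5: +32 =474
r60=111100 pc4: +16 =490
r61=111101 pc5: +32 =522
r62=111110 pc5: +32 =554
r63=111111 pc6: +64 =618
r64=1000000 pc1: +2 =620
r65=1000001 pc2: +4 =624
r66=1000010 pc2: +4 =628
r67=1000011 pc3: +8 =636
r68=1000100 pc2: +4 =640
r69=1000101 pc3: +8 =648
r70=1000110 pc3: +8 =656
r71=1000111 pc4: +16 =672
r72=1001000 pc2: +4 =676
r73=1001001 pc3: +8 =684
r74=1001010 pc3: +8 =692
r75=1001011 pc4: +16 =708
r76=1001100 pc3: +8 =716
r77=1001101 pc4: +16 =732
r78=1001110 pc4: +16 =748
r79=1001111 pc5: +32 =780
r80=1010000 pc2: +4 =784
r81=1010001 pc3: +8 =792
r82=1010010 pc3: +8 =800
r83=1010011 pc4: +16 =816
r84=1010100 pc3: +8 =824
r85=1010101 pc4: +16 =840
r86=1010110 pc4: +16 =856
r87=1010111 pc5: +32 =888
r88=1011000 pc3: +8 =896
r89=1011001 pc4: +16 =912
r90=1011010 pc4: +16 =928
r91=1011011 pc5: +32 =960
r92=1011100 pc4: +16 =976
r93=1011101 pc5: +32 =1008
r94=1011110 pc5: +32 =1040
r95=1011111 pc6: +64 =1104
r96=1100000 pc2: +4 =1108
r97=1100001 pc3: +8 =1116
r98=1100010 pc3: +8 =1124
r99=1100011 pc4: +16 =1140
r100=1100100 pc3: +8 =1148
r101=1100101 pc4: +16 =1164
r102=1100110 pc4: +16 =1180
r103=1100111 pc5: +32 =1212
r104=1101000 pc3: +8 =1220
r105=1101001 pc4: +16 =1236
r106=1101010 pc4: +16 =1252
r107=1101011 pc5: +32 =1284
r108=1101100 pc4: +16 =1300
r109=1101101 pc5: +32 =1332
r110=1101110 pc5: +32 =1364
r111=1101111 pc6: +64 =1428
r112=1110000 pc3: +8 =1436
r113=1110001 pc4: +16 =1452
r114=1110010 pc4: +16 =1468

Answer: 1468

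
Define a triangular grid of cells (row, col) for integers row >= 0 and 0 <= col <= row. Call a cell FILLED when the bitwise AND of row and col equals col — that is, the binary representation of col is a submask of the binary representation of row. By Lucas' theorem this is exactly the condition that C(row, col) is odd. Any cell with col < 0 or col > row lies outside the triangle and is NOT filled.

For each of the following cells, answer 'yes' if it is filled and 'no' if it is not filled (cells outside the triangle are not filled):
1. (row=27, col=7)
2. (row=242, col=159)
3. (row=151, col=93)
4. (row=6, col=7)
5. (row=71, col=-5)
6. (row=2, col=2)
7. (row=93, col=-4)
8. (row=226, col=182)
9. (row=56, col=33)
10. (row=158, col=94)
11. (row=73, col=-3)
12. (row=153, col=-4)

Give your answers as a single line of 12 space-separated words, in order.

(27,7): row=0b11011, col=0b111, row AND col = 0b11 = 3; 3 != 7 -> empty
(242,159): row=0b11110010, col=0b10011111, row AND col = 0b10010010 = 146; 146 != 159 -> empty
(151,93): row=0b10010111, col=0b1011101, row AND col = 0b10101 = 21; 21 != 93 -> empty
(6,7): col outside [0, 6] -> not filled
(71,-5): col outside [0, 71] -> not filled
(2,2): row=0b10, col=0b10, row AND col = 0b10 = 2; 2 == 2 -> filled
(93,-4): col outside [0, 93] -> not filled
(226,182): row=0b11100010, col=0b10110110, row AND col = 0b10100010 = 162; 162 != 182 -> empty
(56,33): row=0b111000, col=0b100001, row AND col = 0b100000 = 32; 32 != 33 -> empty
(158,94): row=0b10011110, col=0b1011110, row AND col = 0b11110 = 30; 30 != 94 -> empty
(73,-3): col outside [0, 73] -> not filled
(153,-4): col outside [0, 153] -> not filled

Answer: no no no no no yes no no no no no no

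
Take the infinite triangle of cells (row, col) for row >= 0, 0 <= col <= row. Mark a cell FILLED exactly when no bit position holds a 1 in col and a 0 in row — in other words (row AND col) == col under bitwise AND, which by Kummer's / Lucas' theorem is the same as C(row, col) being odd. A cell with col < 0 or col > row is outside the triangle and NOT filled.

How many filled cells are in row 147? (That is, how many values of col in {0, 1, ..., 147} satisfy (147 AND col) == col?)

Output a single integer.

147 in binary = 10010011
popcount(147) = number of 1-bits in 10010011 = 4
A col c satisfies (147 AND c) == c iff every set bit of c is also set in 147; each of the 4 set bits of 147 can independently be on or off in c.
count = 2^4 = 16

Answer: 16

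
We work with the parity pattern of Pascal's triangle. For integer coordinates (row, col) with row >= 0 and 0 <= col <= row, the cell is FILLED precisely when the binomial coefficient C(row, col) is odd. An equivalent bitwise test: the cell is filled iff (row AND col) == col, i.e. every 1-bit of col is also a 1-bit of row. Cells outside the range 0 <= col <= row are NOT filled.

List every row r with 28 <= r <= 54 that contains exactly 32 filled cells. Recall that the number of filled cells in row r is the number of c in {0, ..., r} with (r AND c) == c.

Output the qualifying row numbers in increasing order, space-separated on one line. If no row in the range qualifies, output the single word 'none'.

Answer: 31 47

Derivation:
Row r has 2^popcount(r) filled cells, so we need popcount(r) = log2(32) = 5.
Scan r = 28..54 and keep those with exactly 5 one-bits:
r=28=11100 popcount=3 -> skip
r=29=11101 popcount=4 -> skip
r=30=11110 popcount=4 -> skip
r=31=11111 popcount=5 -> KEEP
r=32=100000 popcount=1 -> skip
r=33=100001 popcount=2 -> skip
r=34=100010 popcount=2 -> skip
r=35=100011 popcount=3 -> skip
r=36=100100 popcount=2 -> skip
r=37=100101 popcount=3 -> skip
r=38=100110 popcount=3 -> skip
r=39=100111 popcount=4 -> skip
r=40=101000 popcount=2 -> skip
r=41=101001 popcount=3 -> skip
r=42=101010 popcount=3 -> skip
r=43=101011 popcount=4 -> skip
r=44=101100 popcount=3 -> skip
r=45=101101 popcount=4 -> skip
r=46=101110 popcount=4 -> skip
r=47=101111 popcount=5 -> KEEP
r=48=110000 popcount=2 -> skip
r=49=110001 popcount=3 -> skip
r=50=110010 popcount=3 -> skip
r=51=110011 popcount=4 -> skip
r=52=110100 popcount=3 -> skip
r=53=110101 popcount=4 -> skip
r=54=110110 popcount=4 -> skip
Kept rows: 31 47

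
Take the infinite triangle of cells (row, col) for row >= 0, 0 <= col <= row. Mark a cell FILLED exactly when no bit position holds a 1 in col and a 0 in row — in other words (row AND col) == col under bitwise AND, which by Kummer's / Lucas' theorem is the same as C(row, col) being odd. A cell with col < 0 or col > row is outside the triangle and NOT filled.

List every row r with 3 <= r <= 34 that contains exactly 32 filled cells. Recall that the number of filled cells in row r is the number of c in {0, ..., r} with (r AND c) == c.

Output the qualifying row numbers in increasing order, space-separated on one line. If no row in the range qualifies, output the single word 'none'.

Row r has 2^popcount(r) filled cells, so we need popcount(r) = log2(32) = 5.
Scan r = 3..34 and keep those with exactly 5 one-bits:
r=3=11 popcount=2 -> skip
r=4=100 popcount=1 -> skip
r=5=101 popcount=2 -> skip
r=6=110 popcount=2 -> skip
r=7=111 popcount=3 -> skip
r=8=1000 popcount=1 -> skip
r=9=1001 popcount=2 -> skip
r=10=1010 popcount=2 -> skip
r=11=1011 popcount=3 -> skip
r=12=1100 popcount=2 -> skip
r=13=1101 popcount=3 -> skip
r=14=1110 popcount=3 -> skip
r=15=1111 popcount=4 -> skip
r=16=10000 popcount=1 -> skip
r=17=10001 popcount=2 -> skip
r=18=10010 popcount=2 -> skip
r=19=10011 popcount=3 -> skip
r=20=10100 popcount=2 -> skip
r=21=10101 popcount=3 -> skip
r=22=10110 popcount=3 -> skip
r=23=10111 popcount=4 -> skip
r=24=11000 popcount=2 -> skip
r=25=11001 popcount=3 -> skip
r=26=11010 popcount=3 -> skip
r=27=11011 popcount=4 -> skip
r=28=11100 popcount=3 -> skip
r=29=11101 popcount=4 -> skip
r=30=11110 popcount=4 -> skip
r=31=11111 popcount=5 -> KEEP
r=32=100000 popcount=1 -> skip
r=33=100001 popcount=2 -> skip
r=34=100010 popcount=2 -> skip
Kept rows: 31

Answer: 31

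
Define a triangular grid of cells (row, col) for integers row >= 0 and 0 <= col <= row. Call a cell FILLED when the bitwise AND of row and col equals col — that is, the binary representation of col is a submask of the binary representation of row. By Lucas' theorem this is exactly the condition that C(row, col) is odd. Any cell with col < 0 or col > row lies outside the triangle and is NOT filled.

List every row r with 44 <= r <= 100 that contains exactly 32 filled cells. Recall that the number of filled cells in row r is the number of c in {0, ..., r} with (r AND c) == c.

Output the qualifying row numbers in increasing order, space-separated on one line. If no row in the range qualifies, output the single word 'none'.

Row r has 2^popcount(r) filled cells, so we need popcount(r) = log2(32) = 5.
Scan r = 44..100 and keep those with exactly 5 one-bits:
r=44=101100 popcount=3 -> skip
r=45=101101 popcount=4 -> skip
r=46=101110 popcount=4 -> skip
r=47=101111 popcount=5 -> KEEP
r=48=110000 popcount=2 -> skip
r=49=110001 popcount=3 -> skip
r=50=110010 popcount=3 -> skip
r=51=110011 popcount=4 -> skip
r=52=110100 popcount=3 -> skip
r=53=110101 popcount=4 -> skip
r=54=110110 popcount=4 -> skip
r=55=110111 popcount=5 -> KEEP
r=56=111000 popcount=3 -> skip
r=57=111001 popcount=4 -> skip
r=58=111010 popcount=4 -> skip
r=59=111011 popcount=5 -> KEEP
r=60=111100 popcount=4 -> skip
r=61=111101 popcount=5 -> KEEP
r=62=111110 popcount=5 -> KEEP
r=63=111111 popcount=6 -> skip
r=64=1000000 popcount=1 -> skip
r=65=1000001 popcount=2 -> skip
r=66=1000010 popcount=2 -> skip
r=67=1000011 popcount=3 -> skip
r=68=1000100 popcount=2 -> skip
r=69=1000101 popcount=3 -> skip
r=70=1000110 popcount=3 -> skip
r=71=1000111 popcount=4 -> skip
r=72=1001000 popcount=2 -> skip
r=73=1001001 popcount=3 -> skip
r=74=1001010 popcount=3 -> skip
r=75=1001011 popcount=4 -> skip
r=76=1001100 popcount=3 -> skip
r=77=1001101 popcount=4 -> skip
r=78=1001110 popcount=4 -> skip
r=79=1001111 popcount=5 -> KEEP
r=80=1010000 popcount=2 -> skip
r=81=1010001 popcount=3 -> skip
r=82=1010010 popcount=3 -> skip
r=83=1010011 popcount=4 -> skip
r=84=1010100 popcount=3 -> skip
r=85=1010101 popcount=4 -> skip
r=86=1010110 popcount=4 -> skip
r=87=1010111 popcount=5 -> KEEP
r=88=1011000 popcount=3 -> skip
r=89=1011001 popcount=4 -> skip
r=90=1011010 popcount=4 -> skip
r=91=1011011 popcount=5 -> KEEP
r=92=1011100 popcount=4 -> skip
r=93=1011101 popcount=5 -> KEEP
r=94=1011110 popcount=5 -> KEEP
r=95=1011111 popcount=6 -> skip
r=96=1100000 popcount=2 -> skip
r=97=1100001 popcount=3 -> skip
r=98=1100010 popcount=3 -> skip
r=99=1100011 popcount=4 -> skip
r=100=1100100 popcount=3 -> skip
Kept rows: 47 55 59 61 62 79 87 91 93 94

Answer: 47 55 59 61 62 79 87 91 93 94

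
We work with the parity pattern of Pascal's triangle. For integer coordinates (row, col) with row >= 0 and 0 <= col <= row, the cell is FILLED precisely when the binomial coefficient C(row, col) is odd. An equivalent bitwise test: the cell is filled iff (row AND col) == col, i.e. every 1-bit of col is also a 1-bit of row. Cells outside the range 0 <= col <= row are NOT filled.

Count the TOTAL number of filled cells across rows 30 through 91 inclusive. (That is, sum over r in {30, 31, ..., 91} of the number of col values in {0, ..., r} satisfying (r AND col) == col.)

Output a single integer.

r30=11110 pc4: +16 =16
r31=11111 pc5: +32 =48
r32=100000 pc1: +2 =50
r33=100001 pc2: +4 =54
r34=100010 pc2: +4 =58
r35=100011 pc3: +8 =66
r36=100100 pc2: +4 =70
r37=100101 pc3: +8 =78
r38=100110 pc3: +8 =86
r39=100111 pc4: +16 =102
r40=101000 pc2: +4 =106
r41=101001 pc3: +8 =114
r42=101010 pc3: +8 =122
r43=101011 pc4: +16 =138
r44=101100 pc3: +8 =146
r45=101101 pc4: +16 =162
r46=101110 pc4: +16 =178
r47=101111 pc5: +32 =210
r48=110000 pc2: +4 =214
r49=110001 pc3: +8 =222
r50=110010 pc3: +8 =230
r51=110011 pc4: +16 =246
r52=110100 pc3: +8 =254
r53=110101 pc4: +16 =270
r54=110110 pc4: +16 =286
r55=110111 pc5: +32 =318
r56=111000 pc3: +8 =326
r57=111001 pc4: +16 =342
r58=111010 pc4: +16 =358
r59=111011 pc5: +32 =390
r60=111100 pc4: +16 =406
r61=111101 pc5: +32 =438
r62=111110 pc5: +32 =470
r63=111111 pc6: +64 =534
r64=1000000 pc1: +2 =536
r65=1000001 pc2: +4 =540
r66=1000010 pc2: +4 =544
r67=1000011 pc3: +8 =552
r68=1000100 pc2: +4 =556
r69=1000101 pc3: +8 =564
r70=1000110 pc3: +8 =572
r71=1000111 pc4: +16 =588
r72=1001000 pc2: +4 =592
r73=1001001 pc3: +8 =600
r74=1001010 pc3: +8 =608
r75=1001011 pc4: +16 =624
r76=1001100 pc3: +8 =632
r77=1001101 pc4: +16 =648
r78=1001110 pc4: +16 =664
r79=1001111 pc5: +32 =696
r80=1010000 pc2: +4 =700
r81=1010001 pc3: +8 =708
r82=1010010 pc3: +8 =716
r83=1010011 pc4: +16 =732
r84=1010100 pc3: +8 =740
r85=1010101 pc4: +16 =756
r86=1010110 pc4: +16 =772
r87=1010111 pc5: +32 =804
r88=1011000 pc3: +8 =812
r89=1011001 pc4: +16 =828
r90=1011010 pc4: +16 =844
r91=1011011 pc5: +32 =876

Answer: 876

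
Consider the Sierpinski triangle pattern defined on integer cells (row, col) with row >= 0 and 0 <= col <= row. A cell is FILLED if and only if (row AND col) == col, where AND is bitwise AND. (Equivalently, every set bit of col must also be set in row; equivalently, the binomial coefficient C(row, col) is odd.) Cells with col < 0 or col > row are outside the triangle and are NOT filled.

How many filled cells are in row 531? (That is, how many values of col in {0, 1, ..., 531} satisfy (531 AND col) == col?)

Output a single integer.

531 in binary = 1000010011
popcount(531) = number of 1-bits in 1000010011 = 4
A col c satisfies (531 AND c) == c iff every set bit of c is also set in 531; each of the 4 set bits of 531 can independently be on or off in c.
count = 2^4 = 16

Answer: 16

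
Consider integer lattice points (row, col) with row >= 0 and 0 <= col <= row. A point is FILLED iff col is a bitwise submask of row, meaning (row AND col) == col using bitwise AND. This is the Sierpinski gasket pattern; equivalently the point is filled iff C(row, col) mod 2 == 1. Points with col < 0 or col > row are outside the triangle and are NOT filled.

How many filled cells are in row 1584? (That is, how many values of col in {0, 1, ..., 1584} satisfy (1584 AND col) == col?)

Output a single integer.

1584 in binary = 11000110000
popcount(1584) = number of 1-bits in 11000110000 = 4
A col c satisfies (1584 AND c) == c iff every set bit of c is also set in 1584; each of the 4 set bits of 1584 can independently be on or off in c.
count = 2^4 = 16

Answer: 16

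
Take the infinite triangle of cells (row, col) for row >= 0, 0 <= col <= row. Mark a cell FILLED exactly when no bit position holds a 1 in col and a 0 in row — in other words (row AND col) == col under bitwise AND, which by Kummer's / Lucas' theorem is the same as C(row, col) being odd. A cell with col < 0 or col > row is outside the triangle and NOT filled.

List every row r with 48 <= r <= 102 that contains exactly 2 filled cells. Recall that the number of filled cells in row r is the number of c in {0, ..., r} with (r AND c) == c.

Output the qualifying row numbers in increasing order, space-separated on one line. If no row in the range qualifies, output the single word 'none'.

Row r has 2^popcount(r) filled cells, so we need popcount(r) = log2(2) = 1.
Scan r = 48..102 and keep those with exactly 1 one-bits:
r=48=110000 popcount=2 -> skip
r=49=110001 popcount=3 -> skip
r=50=110010 popcount=3 -> skip
r=51=110011 popcount=4 -> skip
r=52=110100 popcount=3 -> skip
r=53=110101 popcount=4 -> skip
r=54=110110 popcount=4 -> skip
r=55=110111 popcount=5 -> skip
r=56=111000 popcount=3 -> skip
r=57=111001 popcount=4 -> skip
r=58=111010 popcount=4 -> skip
r=59=111011 popcount=5 -> skip
r=60=111100 popcount=4 -> skip
r=61=111101 popcount=5 -> skip
r=62=111110 popcount=5 -> skip
r=63=111111 popcount=6 -> skip
r=64=1000000 popcount=1 -> KEEP
r=65=1000001 popcount=2 -> skip
r=66=1000010 popcount=2 -> skip
r=67=1000011 popcount=3 -> skip
r=68=1000100 popcount=2 -> skip
r=69=1000101 popcount=3 -> skip
r=70=1000110 popcount=3 -> skip
r=71=1000111 popcount=4 -> skip
r=72=1001000 popcount=2 -> skip
r=73=1001001 popcount=3 -> skip
r=74=1001010 popcount=3 -> skip
r=75=1001011 popcount=4 -> skip
r=76=1001100 popcount=3 -> skip
r=77=1001101 popcount=4 -> skip
r=78=1001110 popcount=4 -> skip
r=79=1001111 popcount=5 -> skip
r=80=1010000 popcount=2 -> skip
r=81=1010001 popcount=3 -> skip
r=82=1010010 popcount=3 -> skip
r=83=1010011 popcount=4 -> skip
r=84=1010100 popcount=3 -> skip
r=85=1010101 popcount=4 -> skip
r=86=1010110 popcount=4 -> skip
r=87=1010111 popcount=5 -> skip
r=88=1011000 popcount=3 -> skip
r=89=1011001 popcount=4 -> skip
r=90=1011010 popcount=4 -> skip
r=91=1011011 popcount=5 -> skip
r=92=1011100 popcount=4 -> skip
r=93=1011101 popcount=5 -> skip
r=94=1011110 popcount=5 -> skip
r=95=1011111 popcount=6 -> skip
r=96=1100000 popcount=2 -> skip
r=97=1100001 popcount=3 -> skip
r=98=1100010 popcount=3 -> skip
r=99=1100011 popcount=4 -> skip
r=100=1100100 popcount=3 -> skip
r=101=1100101 popcount=4 -> skip
r=102=1100110 popcount=4 -> skip
Kept rows: 64

Answer: 64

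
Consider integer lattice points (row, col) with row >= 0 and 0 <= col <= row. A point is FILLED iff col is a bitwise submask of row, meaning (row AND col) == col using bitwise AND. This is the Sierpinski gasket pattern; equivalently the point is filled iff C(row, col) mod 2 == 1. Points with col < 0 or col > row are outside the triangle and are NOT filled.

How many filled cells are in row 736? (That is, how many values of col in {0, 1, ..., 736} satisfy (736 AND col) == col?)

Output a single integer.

Answer: 16

Derivation:
736 in binary = 1011100000
popcount(736) = number of 1-bits in 1011100000 = 4
A col c satisfies (736 AND c) == c iff every set bit of c is also set in 736; each of the 4 set bits of 736 can independently be on or off in c.
count = 2^4 = 16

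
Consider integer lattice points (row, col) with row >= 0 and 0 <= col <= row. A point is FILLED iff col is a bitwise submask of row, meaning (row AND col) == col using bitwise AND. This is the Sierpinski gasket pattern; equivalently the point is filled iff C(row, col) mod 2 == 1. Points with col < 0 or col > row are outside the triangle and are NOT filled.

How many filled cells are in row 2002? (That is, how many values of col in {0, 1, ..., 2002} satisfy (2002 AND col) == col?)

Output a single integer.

Answer: 128

Derivation:
2002 in binary = 11111010010
popcount(2002) = number of 1-bits in 11111010010 = 7
A col c satisfies (2002 AND c) == c iff every set bit of c is also set in 2002; each of the 7 set bits of 2002 can independently be on or off in c.
count = 2^7 = 128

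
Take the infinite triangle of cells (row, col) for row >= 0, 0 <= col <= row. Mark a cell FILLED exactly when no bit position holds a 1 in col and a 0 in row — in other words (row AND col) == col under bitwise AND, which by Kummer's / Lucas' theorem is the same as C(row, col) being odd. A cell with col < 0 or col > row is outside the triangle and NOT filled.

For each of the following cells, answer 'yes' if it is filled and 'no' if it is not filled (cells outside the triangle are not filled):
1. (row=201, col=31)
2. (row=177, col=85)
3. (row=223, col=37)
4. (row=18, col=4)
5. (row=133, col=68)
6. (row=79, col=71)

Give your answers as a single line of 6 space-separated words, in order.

Answer: no no no no no yes

Derivation:
(201,31): row=0b11001001, col=0b11111, row AND col = 0b1001 = 9; 9 != 31 -> empty
(177,85): row=0b10110001, col=0b1010101, row AND col = 0b10001 = 17; 17 != 85 -> empty
(223,37): row=0b11011111, col=0b100101, row AND col = 0b101 = 5; 5 != 37 -> empty
(18,4): row=0b10010, col=0b100, row AND col = 0b0 = 0; 0 != 4 -> empty
(133,68): row=0b10000101, col=0b1000100, row AND col = 0b100 = 4; 4 != 68 -> empty
(79,71): row=0b1001111, col=0b1000111, row AND col = 0b1000111 = 71; 71 == 71 -> filled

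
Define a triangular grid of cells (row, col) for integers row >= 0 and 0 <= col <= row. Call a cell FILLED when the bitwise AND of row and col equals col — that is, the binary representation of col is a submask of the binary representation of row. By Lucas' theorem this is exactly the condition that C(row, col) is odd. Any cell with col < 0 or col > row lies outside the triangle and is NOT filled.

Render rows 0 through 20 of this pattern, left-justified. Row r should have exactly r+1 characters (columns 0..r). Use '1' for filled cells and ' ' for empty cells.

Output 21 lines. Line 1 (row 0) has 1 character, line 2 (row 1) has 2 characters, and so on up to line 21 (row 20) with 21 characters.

r0=0: 1
r1=1: 11
r2=10: 1 1
r3=11: 1111
r4=100: 1   1
r5=101: 11  11
r6=110: 1 1 1 1
r7=111: 11111111
r8=1000: 1       1
r9=1001: 11      11
r10=1010: 1 1     1 1
r11=1011: 1111    1111
r12=1100: 1   1   1   1
r13=1101: 11  11  11  11
r14=1110: 1 1 1 1 1 1 1 1
r15=1111: 1111111111111111
r16=10000: 1               1
r17=10001: 11              11
r18=10010: 1 1             1 1
r19=10011: 1111            1111
r20=10100: 1   1           1   1

Answer: 1
11
1 1
1111
1   1
11  11
1 1 1 1
11111111
1       1
11      11
1 1     1 1
1111    1111
1   1   1   1
11  11  11  11
1 1 1 1 1 1 1 1
1111111111111111
1               1
11              11
1 1             1 1
1111            1111
1   1           1   1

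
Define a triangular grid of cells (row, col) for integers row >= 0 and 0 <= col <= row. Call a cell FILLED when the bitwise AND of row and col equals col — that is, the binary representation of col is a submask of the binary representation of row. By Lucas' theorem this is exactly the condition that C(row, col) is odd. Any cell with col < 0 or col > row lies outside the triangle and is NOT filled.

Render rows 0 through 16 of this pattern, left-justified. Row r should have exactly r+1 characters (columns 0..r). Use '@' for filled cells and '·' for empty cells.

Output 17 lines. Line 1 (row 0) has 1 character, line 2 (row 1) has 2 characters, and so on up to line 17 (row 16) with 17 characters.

Answer: @
@@
@·@
@@@@
@···@
@@··@@
@·@·@·@
@@@@@@@@
@·······@
@@······@@
@·@·····@·@
@@@@····@@@@
@···@···@···@
@@··@@··@@··@@
@·@·@·@·@·@·@·@
@@@@@@@@@@@@@@@@
@···············@

Derivation:
r0=0: @
r1=1: @@
r2=10: @·@
r3=11: @@@@
r4=100: @···@
r5=101: @@··@@
r6=110: @·@·@·@
r7=111: @@@@@@@@
r8=1000: @·······@
r9=1001: @@······@@
r10=1010: @·@·····@·@
r11=1011: @@@@····@@@@
r12=1100: @···@···@···@
r13=1101: @@··@@··@@··@@
r14=1110: @·@·@·@·@·@·@·@
r15=1111: @@@@@@@@@@@@@@@@
r16=10000: @···············@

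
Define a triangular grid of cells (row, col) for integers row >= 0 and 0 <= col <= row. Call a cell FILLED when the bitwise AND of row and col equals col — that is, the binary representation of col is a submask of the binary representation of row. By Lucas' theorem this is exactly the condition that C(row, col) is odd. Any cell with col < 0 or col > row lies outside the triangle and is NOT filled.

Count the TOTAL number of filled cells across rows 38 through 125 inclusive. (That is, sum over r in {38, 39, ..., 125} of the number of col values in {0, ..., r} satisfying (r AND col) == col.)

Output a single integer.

Answer: 1722

Derivation:
r38=100110 pc3: +8 =8
r39=100111 pc4: +16 =24
r40=101000 pc2: +4 =28
r41=101001 pc3: +8 =36
r42=101010 pc3: +8 =44
r43=101011 pc4: +16 =60
r44=101100 pc3: +8 =68
r45=101101 pc4: +16 =84
r46=101110 pc4: +16 =100
r47=101111 pc5: +32 =132
r48=110000 pc2: +4 =136
r49=110001 pc3: +8 =144
r50=110010 pc3: +8 =152
r51=110011 pc4: +16 =168
r52=110100 pc3: +8 =176
r53=110101 pc4: +16 =192
r54=110110 pc4: +16 =208
r55=110111 pc5: +32 =240
r56=111000 pc3: +8 =248
r57=111001 pc4: +16 =264
r58=111010 pc4: +16 =280
r59=111011 pc5: +32 =312
r60=111100 pc4: +16 =328
r61=111101 pc5: +32 =360
r62=111110 pc5: +32 =392
r63=111111 pc6: +64 =456
r64=1000000 pc1: +2 =458
r65=1000001 pc2: +4 =462
r66=1000010 pc2: +4 =466
r67=1000011 pc3: +8 =474
r68=1000100 pc2: +4 =478
r69=1000101 pc3: +8 =486
r70=1000110 pc3: +8 =494
r71=1000111 pc4: +16 =510
r72=1001000 pc2: +4 =514
r73=1001001 pc3: +8 =522
r74=1001010 pc3: +8 =530
r75=1001011 pc4: +16 =546
r76=1001100 pc3: +8 =554
r77=1001101 pc4: +16 =570
r78=1001110 pc4: +16 =586
r79=1001111 pc5: +32 =618
r80=1010000 pc2: +4 =622
r81=1010001 pc3: +8 =630
r82=1010010 pc3: +8 =638
r83=1010011 pc4: +16 =654
r84=1010100 pc3: +8 =662
r85=1010101 pc4: +16 =678
r86=1010110 pc4: +16 =694
r87=1010111 pc5: +32 =726
r88=1011000 pc3: +8 =734
r89=1011001 pc4: +16 =750
r90=1011010 pc4: +16 =766
r91=1011011 pc5: +32 =798
r92=1011100 pc4: +16 =814
r93=1011101 pc5: +32 =846
r94=1011110 pc5: +32 =878
r95=1011111 pc6: +64 =942
r96=1100000 pc2: +4 =946
r97=1100001 pc3: +8 =954
r98=1100010 pc3: +8 =962
r99=1100011 pc4: +16 =978
r100=1100100 pc3: +8 =986
r101=1100101 pc4: +16 =1002
r102=1100110 pc4: +16 =1018
r103=1100111 pc5: +32 =1050
r104=1101000 pc3: +8 =1058
r105=1101001 pc4: +16 =1074
r106=1101010 pc4: +16 =1090
r107=1101011 pc5: +32 =1122
r108=1101100 pc4: +16 =1138
r109=1101101 pc5: +32 =1170
r110=1101110 pc5: +32 =1202
r111=1101111 pc6: +64 =1266
r112=1110000 pc3: +8 =1274
r113=1110001 pc4: +16 =1290
r114=1110010 pc4: +16 =1306
r115=1110011 pc5: +32 =1338
r116=1110100 pc4: +16 =1354
r117=1110101 pc5: +32 =1386
r118=1110110 pc5: +32 =1418
r119=1110111 pc6: +64 =1482
r120=1111000 pc4: +16 =1498
r121=1111001 pc5: +32 =1530
r122=1111010 pc5: +32 =1562
r123=1111011 pc6: +64 =1626
r124=1111100 pc5: +32 =1658
r125=1111101 pc6: +64 =1722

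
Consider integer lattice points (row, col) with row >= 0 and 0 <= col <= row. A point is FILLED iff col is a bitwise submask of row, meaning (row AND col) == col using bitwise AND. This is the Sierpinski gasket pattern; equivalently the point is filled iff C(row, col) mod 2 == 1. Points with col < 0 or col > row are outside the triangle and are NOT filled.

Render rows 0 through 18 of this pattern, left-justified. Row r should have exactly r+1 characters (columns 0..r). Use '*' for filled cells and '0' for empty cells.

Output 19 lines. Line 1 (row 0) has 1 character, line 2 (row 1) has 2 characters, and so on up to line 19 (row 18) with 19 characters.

r0=0: *
r1=1: **
r2=10: *0*
r3=11: ****
r4=100: *000*
r5=101: **00**
r6=110: *0*0*0*
r7=111: ********
r8=1000: *0000000*
r9=1001: **000000**
r10=1010: *0*00000*0*
r11=1011: ****0000****
r12=1100: *000*000*000*
r13=1101: **00**00**00**
r14=1110: *0*0*0*0*0*0*0*
r15=1111: ****************
r16=10000: *000000000000000*
r17=10001: **00000000000000**
r18=10010: *0*0000000000000*0*

Answer: *
**
*0*
****
*000*
**00**
*0*0*0*
********
*0000000*
**000000**
*0*00000*0*
****0000****
*000*000*000*
**00**00**00**
*0*0*0*0*0*0*0*
****************
*000000000000000*
**00000000000000**
*0*0000000000000*0*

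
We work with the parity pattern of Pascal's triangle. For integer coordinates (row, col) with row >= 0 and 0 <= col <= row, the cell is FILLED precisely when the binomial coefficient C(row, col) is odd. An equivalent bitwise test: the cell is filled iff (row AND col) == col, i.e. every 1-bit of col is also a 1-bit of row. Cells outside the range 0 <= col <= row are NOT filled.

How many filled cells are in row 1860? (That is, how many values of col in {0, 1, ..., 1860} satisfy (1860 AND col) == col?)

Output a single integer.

1860 in binary = 11101000100
popcount(1860) = number of 1-bits in 11101000100 = 5
A col c satisfies (1860 AND c) == c iff every set bit of c is also set in 1860; each of the 5 set bits of 1860 can independently be on or off in c.
count = 2^5 = 32

Answer: 32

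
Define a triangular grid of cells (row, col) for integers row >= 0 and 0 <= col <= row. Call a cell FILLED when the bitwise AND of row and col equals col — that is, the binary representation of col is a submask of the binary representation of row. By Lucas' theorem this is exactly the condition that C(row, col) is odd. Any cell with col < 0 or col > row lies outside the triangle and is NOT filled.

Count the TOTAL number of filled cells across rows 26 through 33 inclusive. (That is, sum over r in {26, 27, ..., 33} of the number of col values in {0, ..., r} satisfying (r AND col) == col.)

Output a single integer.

Answer: 102

Derivation:
r26=11010 pc3: +8 =8
r27=11011 pc4: +16 =24
r28=11100 pc3: +8 =32
r29=11101 pc4: +16 =48
r30=11110 pc4: +16 =64
r31=11111 pc5: +32 =96
r32=100000 pc1: +2 =98
r33=100001 pc2: +4 =102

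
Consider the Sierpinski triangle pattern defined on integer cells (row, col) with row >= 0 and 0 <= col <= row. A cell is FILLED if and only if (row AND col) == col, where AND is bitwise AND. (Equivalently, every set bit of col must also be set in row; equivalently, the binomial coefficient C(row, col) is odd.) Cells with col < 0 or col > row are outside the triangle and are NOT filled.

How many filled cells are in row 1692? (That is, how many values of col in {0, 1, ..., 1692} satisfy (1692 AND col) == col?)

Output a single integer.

1692 in binary = 11010011100
popcount(1692) = number of 1-bits in 11010011100 = 6
A col c satisfies (1692 AND c) == c iff every set bit of c is also set in 1692; each of the 6 set bits of 1692 can independently be on or off in c.
count = 2^6 = 64

Answer: 64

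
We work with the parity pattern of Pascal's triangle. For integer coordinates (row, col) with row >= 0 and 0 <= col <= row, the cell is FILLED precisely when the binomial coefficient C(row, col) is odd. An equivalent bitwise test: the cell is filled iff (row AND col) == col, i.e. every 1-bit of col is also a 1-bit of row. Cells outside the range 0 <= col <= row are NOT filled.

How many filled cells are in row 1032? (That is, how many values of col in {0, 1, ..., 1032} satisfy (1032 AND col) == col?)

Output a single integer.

1032 in binary = 10000001000
popcount(1032) = number of 1-bits in 10000001000 = 2
A col c satisfies (1032 AND c) == c iff every set bit of c is also set in 1032; each of the 2 set bits of 1032 can independently be on or off in c.
count = 2^2 = 4

Answer: 4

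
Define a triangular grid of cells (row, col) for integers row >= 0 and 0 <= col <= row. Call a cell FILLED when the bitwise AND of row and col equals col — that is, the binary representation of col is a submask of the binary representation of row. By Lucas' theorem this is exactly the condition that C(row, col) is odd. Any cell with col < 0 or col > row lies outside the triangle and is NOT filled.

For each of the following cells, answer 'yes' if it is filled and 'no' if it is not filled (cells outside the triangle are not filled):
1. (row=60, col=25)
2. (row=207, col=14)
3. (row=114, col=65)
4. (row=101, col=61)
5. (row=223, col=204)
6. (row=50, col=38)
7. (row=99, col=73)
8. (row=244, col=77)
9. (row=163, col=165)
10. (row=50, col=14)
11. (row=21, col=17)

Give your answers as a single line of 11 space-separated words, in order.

(60,25): row=0b111100, col=0b11001, row AND col = 0b11000 = 24; 24 != 25 -> empty
(207,14): row=0b11001111, col=0b1110, row AND col = 0b1110 = 14; 14 == 14 -> filled
(114,65): row=0b1110010, col=0b1000001, row AND col = 0b1000000 = 64; 64 != 65 -> empty
(101,61): row=0b1100101, col=0b111101, row AND col = 0b100101 = 37; 37 != 61 -> empty
(223,204): row=0b11011111, col=0b11001100, row AND col = 0b11001100 = 204; 204 == 204 -> filled
(50,38): row=0b110010, col=0b100110, row AND col = 0b100010 = 34; 34 != 38 -> empty
(99,73): row=0b1100011, col=0b1001001, row AND col = 0b1000001 = 65; 65 != 73 -> empty
(244,77): row=0b11110100, col=0b1001101, row AND col = 0b1000100 = 68; 68 != 77 -> empty
(163,165): col outside [0, 163] -> not filled
(50,14): row=0b110010, col=0b1110, row AND col = 0b10 = 2; 2 != 14 -> empty
(21,17): row=0b10101, col=0b10001, row AND col = 0b10001 = 17; 17 == 17 -> filled

Answer: no yes no no yes no no no no no yes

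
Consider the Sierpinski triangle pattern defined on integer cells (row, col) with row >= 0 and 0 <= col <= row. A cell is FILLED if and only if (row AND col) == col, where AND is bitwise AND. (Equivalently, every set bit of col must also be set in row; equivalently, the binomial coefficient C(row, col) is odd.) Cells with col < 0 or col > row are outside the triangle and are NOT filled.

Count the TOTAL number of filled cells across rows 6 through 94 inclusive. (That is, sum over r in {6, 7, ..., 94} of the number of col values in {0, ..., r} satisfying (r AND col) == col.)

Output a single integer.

r6=110 pc2: +4 =4
r7=111 pc3: +8 =12
r8=1000 pc1: +2 =14
r9=1001 pc2: +4 =18
r10=1010 pc2: +4 =22
r11=1011 pc3: +8 =30
r12=1100 pc2: +4 =34
r13=1101 pc3: +8 =42
r14=1110 pc3: +8 =50
r15=1111 pc4: +16 =66
r16=10000 pc1: +2 =68
r17=10001 pc2: +4 =72
r18=10010 pc2: +4 =76
r19=10011 pc3: +8 =84
r20=10100 pc2: +4 =88
r21=10101 pc3: +8 =96
r22=10110 pc3: +8 =104
r23=10111 pc4: +16 =120
r24=11000 pc2: +4 =124
r25=11001 pc3: +8 =132
r26=11010 pc3: +8 =140
r27=11011 pc4: +16 =156
r28=11100 pc3: +8 =164
r29=11101 pc4: +16 =180
r30=11110 pc4: +16 =196
r31=11111 pc5: +32 =228
r32=100000 pc1: +2 =230
r33=100001 pc2: +4 =234
r34=100010 pc2: +4 =238
r35=100011 pc3: +8 =246
r36=100100 pc2: +4 =250
r37=100101 pc3: +8 =258
r38=100110 pc3: +8 =266
r39=100111 pc4: +16 =282
r40=101000 pc2: +4 =286
r41=101001 pc3: +8 =294
r42=101010 pc3: +8 =302
r43=101011 pc4: +16 =318
r44=101100 pc3: +8 =326
r45=101101 pc4: +16 =342
r46=101110 pc4: +16 =358
r47=101111 pc5: +32 =390
r48=110000 pc2: +4 =394
r49=110001 pc3: +8 =402
r50=110010 pc3: +8 =410
r51=110011 pc4: +16 =426
r52=110100 pc3: +8 =434
r53=110101 pc4: +16 =450
r54=110110 pc4: +16 =466
r55=110111 pc5: +32 =498
r56=111000 pc3: +8 =506
r57=111001 pc4: +16 =522
r58=111010 pc4: +16 =538
r59=111011 pc5: +32 =570
r60=111100 pc4: +16 =586
r61=111101 pc5: +32 =618
r62=111110 pc5: +32 =650
r63=111111 pc6: +64 =714
r64=1000000 pc1: +2 =716
r65=1000001 pc2: +4 =720
r66=1000010 pc2: +4 =724
r67=1000011 pc3: +8 =732
r68=1000100 pc2: +4 =736
r69=1000101 pc3: +8 =744
r70=1000110 pc3: +8 =752
r71=1000111 pc4: +16 =768
r72=1001000 pc2: +4 =772
r73=1001001 pc3: +8 =780
r74=1001010 pc3: +8 =788
r75=1001011 pc4: +16 =804
r76=1001100 pc3: +8 =812
r77=1001101 pc4: +16 =828
r78=1001110 pc4: +16 =844
r79=1001111 pc5: +32 =876
r80=1010000 pc2: +4 =880
r81=1010001 pc3: +8 =888
r82=1010010 pc3: +8 =896
r83=1010011 pc4: +16 =912
r84=1010100 pc3: +8 =920
r85=1010101 pc4: +16 =936
r86=1010110 pc4: +16 =952
r87=1010111 pc5: +32 =984
r88=1011000 pc3: +8 =992
r89=1011001 pc4: +16 =1008
r90=1011010 pc4: +16 =1024
r91=1011011 pc5: +32 =1056
r92=1011100 pc4: +16 =1072
r93=1011101 pc5: +32 =1104
r94=1011110 pc5: +32 =1136

Answer: 1136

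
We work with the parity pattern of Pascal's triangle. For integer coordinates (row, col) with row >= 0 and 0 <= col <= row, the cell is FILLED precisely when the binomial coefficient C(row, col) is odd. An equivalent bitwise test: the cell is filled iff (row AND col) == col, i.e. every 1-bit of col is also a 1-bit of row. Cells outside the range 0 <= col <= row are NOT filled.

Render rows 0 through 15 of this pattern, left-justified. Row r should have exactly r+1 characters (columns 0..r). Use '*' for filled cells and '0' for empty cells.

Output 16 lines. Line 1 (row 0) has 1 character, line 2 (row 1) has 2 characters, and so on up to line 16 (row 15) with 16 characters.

Answer: *
**
*0*
****
*000*
**00**
*0*0*0*
********
*0000000*
**000000**
*0*00000*0*
****0000****
*000*000*000*
**00**00**00**
*0*0*0*0*0*0*0*
****************

Derivation:
r0=0: *
r1=1: **
r2=10: *0*
r3=11: ****
r4=100: *000*
r5=101: **00**
r6=110: *0*0*0*
r7=111: ********
r8=1000: *0000000*
r9=1001: **000000**
r10=1010: *0*00000*0*
r11=1011: ****0000****
r12=1100: *000*000*000*
r13=1101: **00**00**00**
r14=1110: *0*0*0*0*0*0*0*
r15=1111: ****************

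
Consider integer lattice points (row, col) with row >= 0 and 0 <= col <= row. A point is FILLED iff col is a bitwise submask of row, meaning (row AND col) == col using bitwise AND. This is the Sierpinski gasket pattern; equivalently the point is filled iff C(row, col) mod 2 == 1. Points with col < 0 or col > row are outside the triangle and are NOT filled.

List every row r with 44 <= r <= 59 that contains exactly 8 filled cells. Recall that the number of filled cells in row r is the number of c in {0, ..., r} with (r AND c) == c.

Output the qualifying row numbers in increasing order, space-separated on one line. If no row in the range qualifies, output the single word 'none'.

Row r has 2^popcount(r) filled cells, so we need popcount(r) = log2(8) = 3.
Scan r = 44..59 and keep those with exactly 3 one-bits:
r=44=101100 popcount=3 -> KEEP
r=45=101101 popcount=4 -> skip
r=46=101110 popcount=4 -> skip
r=47=101111 popcount=5 -> skip
r=48=110000 popcount=2 -> skip
r=49=110001 popcount=3 -> KEEP
r=50=110010 popcount=3 -> KEEP
r=51=110011 popcount=4 -> skip
r=52=110100 popcount=3 -> KEEP
r=53=110101 popcount=4 -> skip
r=54=110110 popcount=4 -> skip
r=55=110111 popcount=5 -> skip
r=56=111000 popcount=3 -> KEEP
r=57=111001 popcount=4 -> skip
r=58=111010 popcount=4 -> skip
r=59=111011 popcount=5 -> skip
Kept rows: 44 49 50 52 56

Answer: 44 49 50 52 56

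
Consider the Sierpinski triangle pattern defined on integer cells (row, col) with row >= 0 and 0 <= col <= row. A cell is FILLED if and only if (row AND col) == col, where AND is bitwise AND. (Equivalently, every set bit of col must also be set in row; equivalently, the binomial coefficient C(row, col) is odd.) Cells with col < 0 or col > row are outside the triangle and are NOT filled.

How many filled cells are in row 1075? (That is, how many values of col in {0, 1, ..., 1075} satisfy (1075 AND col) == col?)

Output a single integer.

1075 in binary = 10000110011
popcount(1075) = number of 1-bits in 10000110011 = 5
A col c satisfies (1075 AND c) == c iff every set bit of c is also set in 1075; each of the 5 set bits of 1075 can independently be on or off in c.
count = 2^5 = 32

Answer: 32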